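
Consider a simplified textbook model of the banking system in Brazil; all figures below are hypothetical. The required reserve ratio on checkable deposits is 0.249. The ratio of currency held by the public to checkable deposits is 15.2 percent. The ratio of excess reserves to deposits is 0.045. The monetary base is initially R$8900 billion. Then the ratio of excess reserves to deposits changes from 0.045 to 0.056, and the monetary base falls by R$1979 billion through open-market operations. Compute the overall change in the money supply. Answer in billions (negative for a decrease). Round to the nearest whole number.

Before: m₁ = (1 + 0.152) / (0.249 + 0.045 + 0.152) ≈ 2.58296, MB₁ = 8900, so M₁ = 2.58296 × 8900 = 22988.344 billion.
After: m₂ = (1 + 0.152) / (0.249 + 0.056 + 0.152) ≈ 2.52079, MB₂ = 8900 − 1979 = 6921, so M₂ = 2.52079 × 6921 ≈ 17446.3876 billion.
ΔM = M₂ − M₁ = 17446.3876 − 22988.344 = -5541.9564 billion.

-5542 billion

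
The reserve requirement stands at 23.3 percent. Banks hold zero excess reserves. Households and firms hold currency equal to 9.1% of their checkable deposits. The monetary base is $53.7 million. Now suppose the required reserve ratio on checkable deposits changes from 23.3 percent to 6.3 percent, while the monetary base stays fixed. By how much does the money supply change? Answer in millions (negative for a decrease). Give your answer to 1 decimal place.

$199.6 million

Initially m₁ = (1 + 0.091) / (0.233 + 0.091) ≈ 3.3673, so M₁ = 3.3673 × 53.7 ≈ 180.824 million.
After the change m₂ = (1 + 0.091) / (0.063 + 0.091) ≈ 7.0844, so M₂ = 7.0844 × 53.7 ≈ 380.4323 million.
ΔM = M₂ − M₁ = 380.4323 − 180.824 = 199.6083 million.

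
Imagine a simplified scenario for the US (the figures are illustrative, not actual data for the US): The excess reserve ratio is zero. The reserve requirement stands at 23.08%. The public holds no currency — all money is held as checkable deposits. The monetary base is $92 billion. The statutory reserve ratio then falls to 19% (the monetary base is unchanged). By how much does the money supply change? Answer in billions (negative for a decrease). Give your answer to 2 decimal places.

Initially m₁ = 1 / (0.2308) ≈ 4.33276, so M₁ = 4.33276 × 92 ≈ 398.6139 billion.
After the change m₂ = 1 / (0.19) ≈ 5.26316, so M₂ = 5.26316 × 92 ≈ 484.2107 billion.
ΔM = M₂ − M₁ = 484.2107 − 398.6139 = 85.5968 billion.

$85.60 billion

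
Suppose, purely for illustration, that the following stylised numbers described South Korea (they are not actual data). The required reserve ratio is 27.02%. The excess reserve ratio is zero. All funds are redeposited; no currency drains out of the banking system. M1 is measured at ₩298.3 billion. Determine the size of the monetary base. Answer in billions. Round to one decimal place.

₩80.6 billion

With no currency drain and no excess reserves, the money multiplier is m = 1/rr = 1/0.2702 ≈ 3.70096.
The monetary base is MB = M / m = 298.3 / 3.70096 ≈ 80.6007 billion.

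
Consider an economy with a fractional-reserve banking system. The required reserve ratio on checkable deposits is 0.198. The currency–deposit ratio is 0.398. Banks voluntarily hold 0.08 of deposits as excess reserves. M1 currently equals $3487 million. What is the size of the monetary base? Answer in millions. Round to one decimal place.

The money multiplier is m = (1 + c) / (rr + e + c) = (1 + 0.398) / (0.198 + 0.08 + 0.398) ≈ 2.068047.
MB = M / m = 3487 / 2.068047 ≈ 1686.1319 million.

$1686.1 million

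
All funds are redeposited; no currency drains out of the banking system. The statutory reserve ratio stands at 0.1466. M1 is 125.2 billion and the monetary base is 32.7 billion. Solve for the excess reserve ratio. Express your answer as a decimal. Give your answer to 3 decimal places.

Using m = M/MB = 125.2/32.7 ≈ 3.828746. Since m = (1 + c)/(c + rr + e), the denominator satisfies c + rr + e = (1 + c)/m = (1 + 0) / 3.828746 ≈ 0.261182.
With c = 0 and rr = 0.1466, the excess reserve ratio is 0.261182 − 0 − 0.1466 = 0.114582.

0.115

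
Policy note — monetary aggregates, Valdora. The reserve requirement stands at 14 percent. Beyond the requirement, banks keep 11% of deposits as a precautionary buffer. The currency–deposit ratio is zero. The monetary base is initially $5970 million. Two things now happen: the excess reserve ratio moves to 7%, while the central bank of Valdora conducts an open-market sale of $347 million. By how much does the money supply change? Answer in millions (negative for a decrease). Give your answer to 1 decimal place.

$2896.2 million

Before: m₁ = 1 / (0.14 + 0.11) = 4, MB₁ = 5970, so M₁ = 4 × 5970 = 23880 million.
After: m₂ = 1 / (0.14 + 0.07) ≈ 4.761905, MB₂ = 5970 − 347 = 5623, so M₂ = 4.761905 × 5623 ≈ 26776.1918 million.
ΔM = M₂ − M₁ = 26776.1918 − 23880 = 2896.1918 million.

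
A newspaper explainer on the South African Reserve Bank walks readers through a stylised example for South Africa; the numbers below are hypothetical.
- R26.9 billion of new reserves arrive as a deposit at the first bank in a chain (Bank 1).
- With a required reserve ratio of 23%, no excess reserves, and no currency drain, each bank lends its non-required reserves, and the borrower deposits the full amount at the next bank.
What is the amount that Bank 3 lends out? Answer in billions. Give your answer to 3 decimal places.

R12.281 billion

Each bank lends a fraction (1 − rr) = 0.7700 of the deposit it receives, so Bank 3 receives 26.9·0.7700^2 and lends 26.9·0.7700^3 ≈ 12.2807 billion.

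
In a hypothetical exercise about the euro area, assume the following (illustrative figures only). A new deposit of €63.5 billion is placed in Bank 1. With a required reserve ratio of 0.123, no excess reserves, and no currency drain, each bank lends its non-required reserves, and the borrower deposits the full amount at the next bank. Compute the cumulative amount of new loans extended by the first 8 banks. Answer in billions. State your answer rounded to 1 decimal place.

Bank i lends (1 − rr)^i of the original deposit: Bank 1 lends 63.5·0.8770 = 55.6895, Bank 2 lends 63.5·0.8770² ≈ 48.8397, and so on.
Summing a geometric series: total = 63.5·[0.8770·(1 − 0.8770^8) / (1 − 0.8770)] ≈ 294.3201 billion.

€294.3 billion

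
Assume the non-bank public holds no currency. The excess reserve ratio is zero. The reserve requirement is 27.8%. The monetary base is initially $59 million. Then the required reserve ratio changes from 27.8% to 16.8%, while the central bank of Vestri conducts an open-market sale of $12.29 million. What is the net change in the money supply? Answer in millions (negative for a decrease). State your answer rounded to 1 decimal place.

$65.8 million

Before: m₁ = 1 / (0.278) ≈ 3.5971, MB₁ = 59, so M₁ = 3.5971 × 59 = 212.2289 million.
After: m₂ = 1 / (0.168) ≈ 5.9524, MB₂ = 59 − 12.29 = 46.71, so M₂ = 5.9524 × 46.71 ≈ 278.0366 million.
ΔM = M₂ − M₁ = 278.0366 − 212.2289 = 65.8077 million.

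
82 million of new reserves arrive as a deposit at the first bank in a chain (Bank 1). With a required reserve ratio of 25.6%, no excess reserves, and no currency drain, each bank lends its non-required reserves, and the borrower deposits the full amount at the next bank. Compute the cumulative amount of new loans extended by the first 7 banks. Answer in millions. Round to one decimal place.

Bank i lends (1 − rr)^i of the original deposit: Bank 1 lends 82·0.7440 = 61.0080, Bank 2 lends 82·0.7440² ≈ 45.3900, and so on.
Summing a geometric series: total = 82·[0.7440·(1 − 0.7440^7) / (1 − 0.7440)] ≈ 208.2408 million.

208.2 million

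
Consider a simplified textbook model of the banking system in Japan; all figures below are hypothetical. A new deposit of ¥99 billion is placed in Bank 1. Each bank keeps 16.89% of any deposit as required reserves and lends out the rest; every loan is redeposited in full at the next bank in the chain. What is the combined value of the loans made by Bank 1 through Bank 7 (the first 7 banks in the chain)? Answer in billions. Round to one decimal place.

Bank i lends (1 − rr)^i of the original deposit: Bank 1 lends 99·0.8311 = 82.2789, Bank 2 lends 99·0.8311² ≈ 68.3820, and so on.
Summing a geometric series: total = 99·[0.8311·(1 − 0.8311^7) / (1 − 0.8311)] ≈ 353.7223 billion.

¥353.7 billion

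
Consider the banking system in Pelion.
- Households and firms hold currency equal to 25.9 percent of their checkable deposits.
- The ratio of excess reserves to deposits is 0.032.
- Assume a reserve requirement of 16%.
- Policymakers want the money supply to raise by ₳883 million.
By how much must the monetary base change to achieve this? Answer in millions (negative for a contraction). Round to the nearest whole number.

₳316 million

The money multiplier is m = (1 + c) / (rr + e + c) = (1 + 0.259) / (0.16 + 0.032 + 0.259) ≈ 2.7916.
ΔMB = ΔM / m = (+883) / 2.7916 ≈ 316.3061 million.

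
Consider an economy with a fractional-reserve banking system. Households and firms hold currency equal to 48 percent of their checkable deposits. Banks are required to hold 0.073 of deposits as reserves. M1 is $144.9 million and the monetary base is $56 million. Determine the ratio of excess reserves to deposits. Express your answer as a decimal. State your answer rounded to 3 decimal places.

0.019

Using m = M/MB = 144.9/56 = 2.587500. Since m = (1 + c)/(c + rr + e), the denominator satisfies c + rr + e = (1 + c)/m = (1 + 0.48) / 2.587500 ≈ 0.571981.
With c = 0.48 and rr = 0.073, the ratio of excess reserves to deposits is 0.571981 − 0.48 − 0.073 = 0.018981.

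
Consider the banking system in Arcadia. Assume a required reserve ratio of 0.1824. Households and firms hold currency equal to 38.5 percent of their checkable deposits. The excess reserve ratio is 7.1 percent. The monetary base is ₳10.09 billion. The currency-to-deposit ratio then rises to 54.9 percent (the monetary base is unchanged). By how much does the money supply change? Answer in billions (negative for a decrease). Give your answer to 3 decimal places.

Initially m₁ = (1 + 0.385) / (0.1824 + 0.071 + 0.385) ≈ 2.169486, so M₁ = 2.169486 × 10.09 ≈ 21.8901 billion.
After the change m₂ = (1 + 0.549) / (0.1824 + 0.071 + 0.549) ≈ 1.930459, so M₂ = 1.930459 × 10.09 ≈ 19.4783 billion.
ΔM = M₂ − M₁ = 19.4783 − 21.8901 = -2.4118 billion.

-2.412 billion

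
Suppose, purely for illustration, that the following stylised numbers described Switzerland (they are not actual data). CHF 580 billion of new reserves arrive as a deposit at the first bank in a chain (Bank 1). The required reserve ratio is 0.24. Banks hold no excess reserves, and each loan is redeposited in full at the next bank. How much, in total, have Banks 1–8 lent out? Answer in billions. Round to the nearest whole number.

Bank i lends (1 − rr)^i of the original deposit: Bank 1 lends 580·0.7600 = 440.8000, Bank 2 lends 580·0.7600² = 335.0080, and so on.
Summing a geometric series: total = 580·[0.7600·(1 − 0.7600^8) / (1 − 0.7600)] ≈ 1632.2393 billion.

CHF 1632 billion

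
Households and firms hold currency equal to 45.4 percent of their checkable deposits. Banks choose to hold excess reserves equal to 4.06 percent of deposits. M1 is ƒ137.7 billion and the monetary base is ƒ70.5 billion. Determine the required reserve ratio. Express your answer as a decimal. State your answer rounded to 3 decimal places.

0.250

Using m = M/MB = 137.7/70.5 ≈ 1.953191. Since m = (1 + c)/(c + rr + e), the denominator satisfies c + rr + e = (1 + c)/m = (1 + 0.454) / 1.953191 ≈ 0.744423.
With c = 0.454 and e = 0.0406, the required reserve ratio is 0.744423 − 0.454 − 0.0406 = 0.249823.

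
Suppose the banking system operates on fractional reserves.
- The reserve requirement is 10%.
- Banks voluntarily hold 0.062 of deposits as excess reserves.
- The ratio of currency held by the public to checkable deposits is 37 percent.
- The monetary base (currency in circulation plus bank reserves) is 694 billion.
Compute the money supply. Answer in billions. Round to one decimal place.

The money multiplier is m = (1 + c) / (rr + e + c) = (1 + 0.37) / (0.1 + 0.062 + 0.37) ≈ 2.57519.
So M = m × MB = 2.57519 × 694 ≈ 1787.1819 billion.

1787.2 billion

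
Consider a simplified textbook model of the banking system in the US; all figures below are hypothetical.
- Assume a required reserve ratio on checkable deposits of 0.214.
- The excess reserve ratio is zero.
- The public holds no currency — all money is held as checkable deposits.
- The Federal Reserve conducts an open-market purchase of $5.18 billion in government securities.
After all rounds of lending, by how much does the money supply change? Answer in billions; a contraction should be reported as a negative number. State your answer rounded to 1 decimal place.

$24.2 billion

The simple money multiplier is m = 1/rr = 1/0.214 ≈ 4.6729.
An open-market purchase increases the monetary base by 5.18 billion, so ΔM = m × ΔMB = 4.6729 × 5.18 ≈ 24.2056 billion.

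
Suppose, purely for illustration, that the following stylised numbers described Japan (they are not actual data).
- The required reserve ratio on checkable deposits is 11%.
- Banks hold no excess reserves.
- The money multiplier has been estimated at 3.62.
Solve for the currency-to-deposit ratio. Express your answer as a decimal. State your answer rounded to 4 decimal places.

0.2297

Using m = 3.62. From m = (1 + c)/(c + rr + e), rearranging gives 1 + c = m·(c + rr + e), so c·(1 − m) = m·(rr + e) − 1.
Hence c = [m·(rr + e) − 1]/(1 − m) = [3.62 × (0.11 + 0) − 1] / (1 − 3.62) ≈ 0.229695.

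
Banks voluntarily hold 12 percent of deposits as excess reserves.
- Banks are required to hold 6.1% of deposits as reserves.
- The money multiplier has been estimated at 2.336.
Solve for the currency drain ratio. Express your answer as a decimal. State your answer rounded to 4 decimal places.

0.4320

Using m = 2.336. From m = (1 + c)/(c + rr + e), rearranging gives 1 + c = m·(c + rr + e), so c·(1 − m) = m·(rr + e) − 1.
Hence c = [m·(rr + e) − 1]/(1 − m) = [2.336 × (0.061 + 0.12) − 1] / (1 − 2.336) ≈ 0.432024.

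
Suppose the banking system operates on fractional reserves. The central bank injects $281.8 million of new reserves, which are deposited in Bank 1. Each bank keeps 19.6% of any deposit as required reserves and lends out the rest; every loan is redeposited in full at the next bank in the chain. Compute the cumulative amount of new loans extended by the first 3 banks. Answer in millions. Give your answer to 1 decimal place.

$555.2 million

Bank i lends (1 − rr)^i of the original deposit: Bank 1 lends 281.8·0.8040 = 226.5672, Bank 2 lends 281.8·0.8040² ≈ 182.1600, and so on.
Summing a geometric series: total = 281.8·[0.8040·(1 − 0.8040^3) / (1 − 0.8040)] ≈ 555.1839 million.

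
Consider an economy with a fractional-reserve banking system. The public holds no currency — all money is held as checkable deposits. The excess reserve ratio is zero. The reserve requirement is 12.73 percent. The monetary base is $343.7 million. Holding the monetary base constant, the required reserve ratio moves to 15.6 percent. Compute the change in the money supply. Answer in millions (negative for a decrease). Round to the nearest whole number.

Initially m₁ = 1 / (0.1273) ≈ 7.8555, so M₁ = 7.8555 × 343.7 ≈ 2699.9353 million.
After the change m₂ = 1 / (0.156) ≈ 6.4103, so M₂ = 6.4103 × 343.7 ≈ 2203.2201 million.
ΔM = M₂ − M₁ = 2203.2201 − 2699.9353 = -496.7152 million.

-497 million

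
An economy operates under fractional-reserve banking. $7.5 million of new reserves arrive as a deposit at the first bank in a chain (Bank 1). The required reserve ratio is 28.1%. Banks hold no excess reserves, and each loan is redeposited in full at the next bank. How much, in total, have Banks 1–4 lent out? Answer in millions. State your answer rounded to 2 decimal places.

$14.06 million

Bank i lends (1 − rr)^i of the original deposit: Bank 1 lends 7.5·0.7190 = 5.3925, Bank 2 lends 7.5·0.7190² ≈ 3.8772, and so on.
Summing a geometric series: total = 7.5·[0.7190·(1 − 0.7190^4) / (1 − 0.7190)] ≈ 14.0618 million.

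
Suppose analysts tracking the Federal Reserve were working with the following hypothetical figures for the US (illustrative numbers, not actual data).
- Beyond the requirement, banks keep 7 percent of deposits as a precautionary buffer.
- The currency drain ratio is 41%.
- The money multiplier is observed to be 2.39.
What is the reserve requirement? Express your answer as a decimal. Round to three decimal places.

0.110

Using m = 2.39. Since m = (1 + c)/(c + rr + e), the denominator satisfies c + rr + e = (1 + c)/m = (1 + 0.41) / 2.39 ≈ 0.589958.
With c = 0.41 and e = 0.07, the reserve requirement is 0.589958 − 0.41 − 0.07 = 0.109958.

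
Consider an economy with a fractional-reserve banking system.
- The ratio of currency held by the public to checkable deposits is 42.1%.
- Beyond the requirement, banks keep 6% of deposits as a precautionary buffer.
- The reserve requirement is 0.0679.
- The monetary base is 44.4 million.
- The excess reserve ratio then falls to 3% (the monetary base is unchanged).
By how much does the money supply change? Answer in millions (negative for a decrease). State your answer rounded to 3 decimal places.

Initially m₁ = (1 + 0.421) / (0.0679 + 0.06 + 0.421) ≈ 2.588814, so M₁ = 2.588814 × 44.4 ≈ 114.9433 million.
After the change m₂ = (1 + 0.421) / (0.0679 + 0.03 + 0.421) ≈ 2.738485, so M₂ = 2.738485 × 44.4 ≈ 121.5887 million.
ΔM = M₂ − M₁ = 121.5887 − 114.9433 = 6.6454 million.

6.645 million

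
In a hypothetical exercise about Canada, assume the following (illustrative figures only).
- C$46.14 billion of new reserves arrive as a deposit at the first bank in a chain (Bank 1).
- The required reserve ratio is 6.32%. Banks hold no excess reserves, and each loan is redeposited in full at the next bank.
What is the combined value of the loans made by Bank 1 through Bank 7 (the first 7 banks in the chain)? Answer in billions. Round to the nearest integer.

Bank i lends (1 − rr)^i of the original deposit: Bank 1 lends 46.14·0.9368 ≈ 43.2240, Bank 2 lends 46.14·0.9368² ≈ 40.4922, and so on.
Summing a geometric series: total = 46.14·[0.9368·(1 − 0.9368^7) / (1 − 0.9368)] ≈ 250.8758 billion.

C$251 billion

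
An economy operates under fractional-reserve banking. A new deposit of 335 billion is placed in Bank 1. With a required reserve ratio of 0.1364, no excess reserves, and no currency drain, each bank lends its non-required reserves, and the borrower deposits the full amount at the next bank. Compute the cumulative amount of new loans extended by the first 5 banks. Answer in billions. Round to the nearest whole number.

Bank i lends (1 − rr)^i of the original deposit: Bank 1 lends 335·0.8636 = 289.3060, Bank 2 lends 335·0.8636² ≈ 249.8447, and so on.
Summing a geometric series: total = 335·[0.8636·(1 − 0.8636^5) / (1 − 0.8636)] ≈ 1102.1711 billion.

1102 billion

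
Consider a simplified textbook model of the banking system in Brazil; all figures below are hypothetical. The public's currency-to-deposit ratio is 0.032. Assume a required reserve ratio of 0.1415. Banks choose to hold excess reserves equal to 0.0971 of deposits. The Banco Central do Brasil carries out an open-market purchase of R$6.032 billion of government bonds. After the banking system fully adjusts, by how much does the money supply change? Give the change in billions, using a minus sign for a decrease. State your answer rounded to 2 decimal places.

The money multiplier is m = (1 + c) / (rr + e + c) = (1 + 0.032) / (0.1415 + 0.0971 + 0.032) ≈ 3.8137.
The purchase adds 6.032 billion of base, so ΔM = m × ΔMB = 3.8137 × (+6.032) ≈ 23.0042 billion.

R$23.00 billion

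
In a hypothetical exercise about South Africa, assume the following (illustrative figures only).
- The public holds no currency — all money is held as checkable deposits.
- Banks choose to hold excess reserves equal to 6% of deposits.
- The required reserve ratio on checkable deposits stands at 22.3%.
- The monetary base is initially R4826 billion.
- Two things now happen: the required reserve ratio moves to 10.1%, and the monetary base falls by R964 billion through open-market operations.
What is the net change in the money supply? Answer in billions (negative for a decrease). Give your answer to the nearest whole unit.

Before: m₁ = 1 / (0.223 + 0.06) ≈ 3.53357, MB₁ = 4826, so M₁ = 3.53357 × 4826 ≈ 17053.0088 billion.
After: m₂ = 1 / (0.101 + 0.06) ≈ 6.21118, MB₂ = 4826 − 964 = 3862, so M₂ = 6.21118 × 3862 ≈ 23987.5772 billion.
ΔM = M₂ − M₁ = 23987.5772 − 17053.0088 = 6934.5684 billion.

R6935 billion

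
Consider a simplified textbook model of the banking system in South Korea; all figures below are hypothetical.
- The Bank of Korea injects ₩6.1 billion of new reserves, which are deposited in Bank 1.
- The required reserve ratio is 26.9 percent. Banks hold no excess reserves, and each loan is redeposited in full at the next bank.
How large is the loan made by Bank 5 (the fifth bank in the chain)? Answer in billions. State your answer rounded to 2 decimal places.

₩1.27 billion

Each bank lends a fraction (1 − rr) = 0.7310 of the deposit it receives, so Bank 5 receives 6.1·0.7310^4 and lends 6.1·0.7310^5 ≈ 1.2733 billion.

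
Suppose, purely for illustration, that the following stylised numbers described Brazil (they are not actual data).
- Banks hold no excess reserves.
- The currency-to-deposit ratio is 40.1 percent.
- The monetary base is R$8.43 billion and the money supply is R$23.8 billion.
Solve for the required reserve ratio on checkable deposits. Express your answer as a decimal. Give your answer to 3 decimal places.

Using m = M/MB = 23.8/8.43 ≈ 2.823250. Since m = (1 + c)/(c + rr + e), the denominator satisfies c + rr + e = (1 + c)/m = (1 + 0.401) / 2.823250 ≈ 0.496237.
With c = 0.401 and e = 0, the required reserve ratio on checkable deposits is 0.496237 − 0.401 − 0 = 0.095237.

0.095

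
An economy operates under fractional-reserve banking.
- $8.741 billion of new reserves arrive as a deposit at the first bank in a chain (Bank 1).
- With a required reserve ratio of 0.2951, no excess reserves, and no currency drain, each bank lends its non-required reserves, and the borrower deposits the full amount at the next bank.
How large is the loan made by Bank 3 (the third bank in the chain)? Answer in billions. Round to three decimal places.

Each bank lends a fraction (1 − rr) = 0.7049 of the deposit it receives, so Bank 3 receives 8.741·0.7049^2 and lends 8.741·0.7049^3 ≈ 3.0616 billion.

$3.062 billion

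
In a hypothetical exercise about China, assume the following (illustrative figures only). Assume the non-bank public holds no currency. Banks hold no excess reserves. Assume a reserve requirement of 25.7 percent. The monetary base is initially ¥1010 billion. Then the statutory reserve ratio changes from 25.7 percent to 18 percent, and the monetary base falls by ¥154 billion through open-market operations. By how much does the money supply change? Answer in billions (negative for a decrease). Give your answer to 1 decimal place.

Before: m₁ = 1 / (0.257) ≈ 3.891051, MB₁ = 1010, so M₁ = 3.891051 × 1010 ≈ 3929.9615 billion.
After: m₂ = 1 / (0.18) ≈ 5.555556, MB₂ = 1010 − 154 = 856, so M₂ = 5.555556 × 856 ≈ 4755.5559 billion.
ΔM = M₂ − M₁ = 4755.5559 − 3929.9615 = 825.5944 billion.

¥825.6 billion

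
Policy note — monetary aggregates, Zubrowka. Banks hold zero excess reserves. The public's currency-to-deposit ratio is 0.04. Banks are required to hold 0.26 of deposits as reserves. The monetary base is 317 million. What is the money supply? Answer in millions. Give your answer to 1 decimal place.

1098.9 million

The money multiplier is m = (1 + c) / (rr + c) = (1 + 0.04) / (0.26 + 0.04) ≈ 3.46667.
So M = m × MB = 3.46667 × 317 ≈ 1098.9344 million.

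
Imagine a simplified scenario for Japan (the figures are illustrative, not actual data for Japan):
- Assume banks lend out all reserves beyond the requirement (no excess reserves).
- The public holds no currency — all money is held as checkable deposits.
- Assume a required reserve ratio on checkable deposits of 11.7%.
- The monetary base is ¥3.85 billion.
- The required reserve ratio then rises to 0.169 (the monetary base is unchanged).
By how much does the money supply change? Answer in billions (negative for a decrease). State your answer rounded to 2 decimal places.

Initially m₁ = 1 / (0.117) ≈ 8.5470, so M₁ = 8.5470 × 3.85 ≈ 32.906 billion.
After the change m₂ = 1 / (0.169) ≈ 5.9172, so M₂ = 5.9172 × 3.85 ≈ 22.7812 billion.
ΔM = M₂ − M₁ = 22.7812 − 32.906 = -10.1248 billion.

-10.12 billion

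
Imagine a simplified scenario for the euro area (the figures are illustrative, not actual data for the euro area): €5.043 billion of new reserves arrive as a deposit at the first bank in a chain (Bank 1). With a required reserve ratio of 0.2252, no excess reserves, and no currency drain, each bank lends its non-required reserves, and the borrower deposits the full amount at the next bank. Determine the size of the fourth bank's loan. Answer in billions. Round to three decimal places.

Each bank lends a fraction (1 − rr) = 0.7748 of the deposit it receives, so Bank 4 receives 5.043·0.7748^3 and lends 5.043·0.7748^4 ≈ 1.8174 billion.

€1.817 billion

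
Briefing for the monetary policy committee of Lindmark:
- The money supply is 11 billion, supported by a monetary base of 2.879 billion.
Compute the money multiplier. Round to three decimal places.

3.821

The money multiplier is m = M / MB = 11 / 2.879 ≈ 3.82077.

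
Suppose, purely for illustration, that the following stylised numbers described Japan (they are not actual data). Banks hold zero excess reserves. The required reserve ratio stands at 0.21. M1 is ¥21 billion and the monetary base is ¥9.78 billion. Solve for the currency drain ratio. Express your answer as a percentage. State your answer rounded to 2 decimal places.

47.86%

Using m = M/MB = 21/9.78 ≈ 2.147239. From m = (1 + c)/(c + rr + e), rearranging gives 1 + c = m·(c + rr + e), so c·(1 − m) = m·(rr + e) − 1.
Hence c = [m·(rr + e) − 1]/(1 − m) = [2.147239 × (0.21 + 0) − 1] / (1 − 2.147239) ≈ 0.478610.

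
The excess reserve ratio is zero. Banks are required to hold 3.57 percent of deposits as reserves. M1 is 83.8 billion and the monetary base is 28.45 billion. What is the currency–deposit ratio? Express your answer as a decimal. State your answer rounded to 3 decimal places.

0.460

Using m = M/MB = 83.8/28.45 ≈ 2.945518. From m = (1 + c)/(c + rr + e), rearranging gives 1 + c = m·(c + rr + e), so c·(1 − m) = m·(rr + e) − 1.
Hence c = [m·(rr + e) − 1]/(1 − m) = [2.945518 × (0.0357 + 0) − 1] / (1 − 2.945518) ≈ 0.459952.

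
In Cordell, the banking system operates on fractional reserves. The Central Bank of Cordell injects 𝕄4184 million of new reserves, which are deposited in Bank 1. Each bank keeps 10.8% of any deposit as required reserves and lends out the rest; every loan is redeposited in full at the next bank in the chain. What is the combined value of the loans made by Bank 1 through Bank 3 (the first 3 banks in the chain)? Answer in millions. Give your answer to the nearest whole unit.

Bank i lends (1 − rr)^i of the original deposit: Bank 1 lends 4184·0.8920 = 3732.1280, Bank 2 lends 4184·0.8920² ≈ 3329.0582, and so on.
Summing a geometric series: total = 4184·[0.8920·(1 − 0.8920^3) / (1 − 0.8920)] ≈ 10030.7061 million.

𝕄10031 million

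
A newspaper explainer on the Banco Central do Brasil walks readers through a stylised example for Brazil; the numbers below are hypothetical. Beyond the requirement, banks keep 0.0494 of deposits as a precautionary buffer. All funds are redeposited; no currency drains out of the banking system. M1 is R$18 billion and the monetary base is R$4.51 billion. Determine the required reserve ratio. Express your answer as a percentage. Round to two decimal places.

20.12%

Using m = M/MB = 18/4.51 ≈ 3.991131. Since m = (1 + c)/(c + rr + e), the denominator satisfies c + rr + e = (1 + c)/m = (1 + 0) / 3.991131 ≈ 0.250556.
With c = 0 and e = 0.0494, the required reserve ratio is 0.250556 − 0 − 0.0494 = 0.201156.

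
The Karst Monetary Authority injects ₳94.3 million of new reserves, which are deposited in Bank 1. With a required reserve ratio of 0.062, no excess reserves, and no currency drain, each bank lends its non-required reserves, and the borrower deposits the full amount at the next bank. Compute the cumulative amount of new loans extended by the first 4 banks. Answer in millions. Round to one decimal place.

₳322.2 million

Bank i lends (1 − rr)^i of the original deposit: Bank 1 lends 94.3·0.9380 = 88.4534, Bank 2 lends 94.3·0.9380² ≈ 82.9693, and so on.
Summing a geometric series: total = 94.3·[0.9380·(1 − 0.9380^4) / (1 − 0.9380)] ≈ 322.2479 million.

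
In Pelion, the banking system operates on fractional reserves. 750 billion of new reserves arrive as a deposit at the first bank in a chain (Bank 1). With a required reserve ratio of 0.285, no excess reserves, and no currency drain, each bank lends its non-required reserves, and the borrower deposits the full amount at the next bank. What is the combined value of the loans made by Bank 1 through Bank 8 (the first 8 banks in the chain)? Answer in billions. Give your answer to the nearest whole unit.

1753 billion

Bank i lends (1 − rr)^i of the original deposit: Bank 1 lends 750·0.7150 = 536.2500, Bank 2 lends 750·0.7150² ≈ 383.4188, and so on.
Summing a geometric series: total = 750·[0.7150·(1 − 0.7150^8) / (1 − 0.7150)] ≈ 1753.0589 billion.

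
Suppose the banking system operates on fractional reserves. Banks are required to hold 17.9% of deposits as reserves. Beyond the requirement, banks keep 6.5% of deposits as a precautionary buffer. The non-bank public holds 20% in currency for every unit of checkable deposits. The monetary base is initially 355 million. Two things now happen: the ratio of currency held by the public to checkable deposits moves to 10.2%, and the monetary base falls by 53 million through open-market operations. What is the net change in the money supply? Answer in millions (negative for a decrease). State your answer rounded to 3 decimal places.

2.402 million

Before: m₁ = (1 + 0.2) / (0.179 + 0.065 + 0.2) ≈ 2.7027027, MB₁ = 355, so M₁ = 2.7027027 × 355 ≈ 959.4595 million.
After: m₂ = (1 + 0.102) / (0.179 + 0.065 + 0.102) ≈ 3.1849711, MB₂ = 355 − 53 = 302, so M₂ = 3.1849711 × 302 ≈ 961.8613 million.
ΔM = M₂ − M₁ = 961.8613 − 959.4595 = 2.4018 million.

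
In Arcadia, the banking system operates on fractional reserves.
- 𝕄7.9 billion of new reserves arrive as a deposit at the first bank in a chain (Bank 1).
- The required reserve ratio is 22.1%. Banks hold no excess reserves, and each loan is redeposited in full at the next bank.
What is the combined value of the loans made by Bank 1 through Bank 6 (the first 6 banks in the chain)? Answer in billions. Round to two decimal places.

Bank i lends (1 − rr)^i of the original deposit: Bank 1 lends 7.9·0.7790 = 6.1541, Bank 2 lends 7.9·0.7790² ≈ 4.7940, and so on.
Summing a geometric series: total = 7.9·[0.7790·(1 − 0.7790^6) / (1 − 0.7790)] ≈ 21.6236 billion.

𝕄21.62 billion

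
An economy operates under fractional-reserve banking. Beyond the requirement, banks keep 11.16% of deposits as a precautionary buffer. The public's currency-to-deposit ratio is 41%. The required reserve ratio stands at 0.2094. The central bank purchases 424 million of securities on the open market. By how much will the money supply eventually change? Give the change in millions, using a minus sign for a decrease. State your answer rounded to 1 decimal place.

817.8 million

The money multiplier is m = (1 + c) / (rr + e + c) = (1 + 0.41) / (0.2094 + 0.1116 + 0.41) ≈ 1.92886.
The purchase adds 424 million of base, so ΔM = m × ΔMB = 1.92886 × (+424) ≈ 817.8366 million.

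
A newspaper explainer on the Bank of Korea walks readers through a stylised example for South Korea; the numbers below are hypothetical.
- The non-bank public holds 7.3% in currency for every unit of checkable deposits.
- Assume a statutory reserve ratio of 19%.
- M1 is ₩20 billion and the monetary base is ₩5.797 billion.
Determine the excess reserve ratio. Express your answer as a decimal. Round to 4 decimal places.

Using m = M/MB = 20/5.797 ≈ 3.450060. Since m = (1 + c)/(c + rr + e), the denominator satisfies c + rr + e = (1 + c)/m = (1 + 0.073) / 3.450060 ≈ 0.311009.
With c = 0.073 and rr = 0.19, the excess reserve ratio is 0.311009 − 0.073 − 0.19 = 0.048009.

0.0480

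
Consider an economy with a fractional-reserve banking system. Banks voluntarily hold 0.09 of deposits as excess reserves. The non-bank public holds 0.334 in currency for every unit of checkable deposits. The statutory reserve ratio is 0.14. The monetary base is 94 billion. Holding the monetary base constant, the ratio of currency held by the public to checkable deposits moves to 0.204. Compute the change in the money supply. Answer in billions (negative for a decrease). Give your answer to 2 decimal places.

38.44 billion

Initially m₁ = (1 + 0.334) / (0.14 + 0.09 + 0.334) ≈ 2.36525, so M₁ = 2.36525 × 94 = 222.3335 billion.
After the change m₂ = (1 + 0.204) / (0.14 + 0.09 + 0.204) ≈ 2.77419, so M₂ = 2.77419 × 94 ≈ 260.7739 billion.
ΔM = M₂ − M₁ = 260.7739 − 222.3335 = 38.4404 billion.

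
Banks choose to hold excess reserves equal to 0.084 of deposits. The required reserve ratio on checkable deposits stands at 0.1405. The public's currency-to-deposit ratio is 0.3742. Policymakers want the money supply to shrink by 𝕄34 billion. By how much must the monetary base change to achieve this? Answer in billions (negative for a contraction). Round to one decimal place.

The money multiplier is m = (1 + c) / (rr + e + c) = (1 + 0.3742) / (0.1405 + 0.084 + 0.3742) ≈ 2.2953.
ΔMB = ΔM / m = (−34) / 2.2953 ≈ -14.8129 billion.

-14.8 billion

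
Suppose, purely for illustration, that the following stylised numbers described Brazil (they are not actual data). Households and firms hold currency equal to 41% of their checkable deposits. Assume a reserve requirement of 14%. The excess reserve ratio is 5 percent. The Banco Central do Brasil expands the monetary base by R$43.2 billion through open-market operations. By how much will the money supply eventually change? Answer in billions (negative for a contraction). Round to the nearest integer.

The money multiplier is m = (1 + c) / (rr + e + c) = (1 + 0.41) / (0.14 + 0.05 + 0.41) = 2.35.
The purchase adds 43.2 billion of base, so ΔM = m × ΔMB = 2.35 × (+43.2) = 101.52 billion.

R$102 billion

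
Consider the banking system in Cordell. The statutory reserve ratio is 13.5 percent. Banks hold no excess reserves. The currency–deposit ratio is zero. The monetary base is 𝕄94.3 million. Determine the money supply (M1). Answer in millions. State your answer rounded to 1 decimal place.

With no currency drain or excess reserves, the money multiplier is m = 1/rr = 1/0.135 ≈ 7.4074.
Money supply M = m × MB = 7.4074 × 94.3 ≈ 698.5178 million.

𝕄698.5 million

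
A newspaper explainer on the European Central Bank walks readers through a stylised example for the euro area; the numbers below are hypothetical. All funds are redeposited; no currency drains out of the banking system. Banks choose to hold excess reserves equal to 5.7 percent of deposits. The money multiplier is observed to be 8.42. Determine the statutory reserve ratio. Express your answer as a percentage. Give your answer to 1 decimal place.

6.2%

Using m = 8.42. Since m = (1 + c)/(c + rr + e), the denominator satisfies c + rr + e = (1 + c)/m = (1 + 0) / 8.42 ≈ 0.118765.
With c = 0 and e = 0.057, the statutory reserve ratio is 0.118765 − 0 − 0.057 = 0.061765.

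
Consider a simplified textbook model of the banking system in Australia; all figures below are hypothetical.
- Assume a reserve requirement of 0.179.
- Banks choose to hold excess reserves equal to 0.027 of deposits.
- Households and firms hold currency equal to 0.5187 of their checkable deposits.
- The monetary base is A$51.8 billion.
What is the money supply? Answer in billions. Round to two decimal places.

A$108.55 billion

The money multiplier is m = (1 + c) / (rr + e + c) = (1 + 0.5187) / (0.179 + 0.027 + 0.5187) ≈ 2.09563.
So M = m × MB = 2.09563 × 51.8 ≈ 108.5536 billion.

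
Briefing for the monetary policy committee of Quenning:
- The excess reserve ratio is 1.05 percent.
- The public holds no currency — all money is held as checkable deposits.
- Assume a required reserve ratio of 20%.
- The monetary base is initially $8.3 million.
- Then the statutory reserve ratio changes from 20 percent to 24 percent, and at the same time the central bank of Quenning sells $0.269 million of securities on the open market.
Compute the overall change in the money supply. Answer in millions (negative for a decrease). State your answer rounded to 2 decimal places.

Before: m₁ = 1 / (0.2 + 0.0105) ≈ 4.7506, MB₁ = 8.3, so M₁ = 4.7506 × 8.3 ≈ 39.43 million.
After: m₂ = 1 / (0.24 + 0.0105) ≈ 3.9920, MB₂ = 8.3 − 0.269 = 8.031, so M₂ = 3.9920 × 8.031 ≈ 32.0598 million.
ΔM = M₂ − M₁ = 32.0598 − 39.43 = -7.3702 million.

-7.37 million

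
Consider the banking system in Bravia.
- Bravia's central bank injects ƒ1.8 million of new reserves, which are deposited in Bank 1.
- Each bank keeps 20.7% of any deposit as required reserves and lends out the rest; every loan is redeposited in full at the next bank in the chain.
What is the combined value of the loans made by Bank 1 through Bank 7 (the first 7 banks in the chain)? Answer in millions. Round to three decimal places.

ƒ5.536 million

Bank i lends (1 − rr)^i of the original deposit: Bank 1 lends 1.8·0.7930 = 1.4274, Bank 2 lends 1.8·0.7930² ≈ 1.1319, and so on.
Summing a geometric series: total = 1.8·[0.7930·(1 − 0.7930^7) / (1 − 0.7930)] ≈ 5.5358 million.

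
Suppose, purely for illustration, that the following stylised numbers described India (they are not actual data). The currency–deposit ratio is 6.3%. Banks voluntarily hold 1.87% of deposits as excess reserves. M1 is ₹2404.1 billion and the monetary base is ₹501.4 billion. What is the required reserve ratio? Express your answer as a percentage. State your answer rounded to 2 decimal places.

Using m = M/MB = 2404.1/501.4 ≈ 4.794775. Since m = (1 + c)/(c + rr + e), the denominator satisfies c + rr + e = (1 + c)/m = (1 + 0.063) / 4.794775 ≈ 0.221700.
With c = 0.063 and e = 0.0187, the required reserve ratio is 0.221700 − 0.063 − 0.0187 = 0.14.

14.00%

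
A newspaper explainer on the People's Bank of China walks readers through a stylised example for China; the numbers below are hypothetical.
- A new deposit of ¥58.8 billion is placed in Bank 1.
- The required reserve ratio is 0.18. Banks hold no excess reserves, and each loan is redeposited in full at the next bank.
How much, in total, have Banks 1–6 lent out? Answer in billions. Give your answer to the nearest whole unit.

Bank i lends (1 − rr)^i of the original deposit: Bank 1 lends 58.8·0.8200 = 48.2160, Bank 2 lends 58.8·0.8200² ≈ 39.5371, and so on.
Summing a geometric series: total = 58.8·[0.8200·(1 − 0.8200^6) / (1 − 0.8200)] ≈ 186.4334 billion.

¥186 billion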